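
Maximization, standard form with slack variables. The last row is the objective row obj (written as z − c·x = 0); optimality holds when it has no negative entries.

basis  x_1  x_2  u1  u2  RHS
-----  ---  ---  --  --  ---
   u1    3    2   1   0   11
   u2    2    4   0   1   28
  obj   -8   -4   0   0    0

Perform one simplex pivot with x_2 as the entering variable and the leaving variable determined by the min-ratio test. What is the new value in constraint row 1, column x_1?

Ratio test on column x_2 — row 1: 11/2 = 11/2; row 2: 28/4 = 7. Minimum is 11/2 at row 1 (u1 leaves); pivot element 2.
Divide row 1 by 2; eliminate column x_2 from the other rows.
In the new row 1, the x_1 entry is the old entry divided by the pivot: 3/2 = 3/2.

3/2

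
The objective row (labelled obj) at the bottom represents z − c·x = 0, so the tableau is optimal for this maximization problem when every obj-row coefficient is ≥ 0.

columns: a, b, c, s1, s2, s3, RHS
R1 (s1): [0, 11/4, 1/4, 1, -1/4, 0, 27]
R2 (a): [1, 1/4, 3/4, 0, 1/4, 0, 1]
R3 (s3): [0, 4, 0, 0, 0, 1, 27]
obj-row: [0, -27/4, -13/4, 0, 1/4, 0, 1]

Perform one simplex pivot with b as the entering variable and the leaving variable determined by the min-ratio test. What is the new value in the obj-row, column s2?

7

Ratio test on column b — row 1: 27/(11/4) = 108/11; row 2: 1/(1/4) = 4; row 3: 27/4 = 27/4. Minimum is 4 at row 2 (a leaves); pivot element 1/4.
Divide row 2 by 1/4; eliminate column b from the other rows.
obj-row update in column s2: 1/4 − (-27/4)·1 = 7.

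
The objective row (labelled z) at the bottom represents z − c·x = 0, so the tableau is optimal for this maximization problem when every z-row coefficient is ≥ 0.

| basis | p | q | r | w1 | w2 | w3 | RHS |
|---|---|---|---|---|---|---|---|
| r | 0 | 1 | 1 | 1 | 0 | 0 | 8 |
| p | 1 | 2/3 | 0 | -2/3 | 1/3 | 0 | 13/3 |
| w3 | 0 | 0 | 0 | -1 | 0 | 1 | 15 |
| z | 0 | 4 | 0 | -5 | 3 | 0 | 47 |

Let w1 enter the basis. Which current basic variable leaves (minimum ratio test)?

r

Column w1 entries and ratios — r: 8/1 = 8; p: -2/3 ≤ 0, skip; w3: -1 ≤ 0, skip.
Smallest ratio is 8 in the row of r, so r leaves.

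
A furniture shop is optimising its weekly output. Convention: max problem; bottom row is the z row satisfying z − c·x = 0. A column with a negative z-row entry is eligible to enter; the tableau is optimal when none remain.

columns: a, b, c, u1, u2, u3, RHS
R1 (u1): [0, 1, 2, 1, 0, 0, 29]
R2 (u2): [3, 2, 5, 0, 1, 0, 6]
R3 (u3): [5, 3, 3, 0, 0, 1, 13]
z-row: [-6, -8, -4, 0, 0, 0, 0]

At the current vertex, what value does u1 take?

29

u1 is basic (row 1); its value is the RHS of that row, 29.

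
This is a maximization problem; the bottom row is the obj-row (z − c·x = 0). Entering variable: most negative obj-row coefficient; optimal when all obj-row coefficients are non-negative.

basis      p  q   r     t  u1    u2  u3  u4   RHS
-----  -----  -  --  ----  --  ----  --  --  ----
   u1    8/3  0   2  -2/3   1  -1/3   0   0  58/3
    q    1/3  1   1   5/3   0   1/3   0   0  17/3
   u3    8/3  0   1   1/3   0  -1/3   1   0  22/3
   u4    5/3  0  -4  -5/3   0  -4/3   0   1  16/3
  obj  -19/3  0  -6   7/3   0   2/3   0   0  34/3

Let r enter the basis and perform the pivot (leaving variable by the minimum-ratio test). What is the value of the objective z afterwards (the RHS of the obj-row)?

Ratio test on column r — row 1: (58/3)/2 = 29/3; row 2: (17/3)/1 = 17/3; row 3: (22/3)/1 = 22/3; row 4: entry -4 ≤ 0. Minimum is 17/3 at row 2 (q leaves); pivot element 1.
Pivot on row 2; the obj-row RHS becomes 34/3 − (-6)·(17/3) = 136/3.

136/3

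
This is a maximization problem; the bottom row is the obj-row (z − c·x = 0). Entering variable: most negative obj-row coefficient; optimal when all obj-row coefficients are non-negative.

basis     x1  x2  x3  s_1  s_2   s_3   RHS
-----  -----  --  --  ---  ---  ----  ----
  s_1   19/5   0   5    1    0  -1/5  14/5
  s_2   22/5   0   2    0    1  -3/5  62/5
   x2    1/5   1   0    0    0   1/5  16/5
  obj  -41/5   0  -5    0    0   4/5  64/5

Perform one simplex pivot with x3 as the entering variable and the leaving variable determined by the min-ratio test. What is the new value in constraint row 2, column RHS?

Ratio test on column x3 — row 1: (14/5)/5 = 14/25; row 2: (62/5)/2 = 31/5; row 3: entry 0 ≤ 0. Minimum is 14/25 at row 1 (s_1 leaves); pivot element 5.
Divide row 1 by 5; eliminate column x3 from the other rows.
Row 2 update in column RHS: 62/5 − 2·(14/25) = 282/25.

282/25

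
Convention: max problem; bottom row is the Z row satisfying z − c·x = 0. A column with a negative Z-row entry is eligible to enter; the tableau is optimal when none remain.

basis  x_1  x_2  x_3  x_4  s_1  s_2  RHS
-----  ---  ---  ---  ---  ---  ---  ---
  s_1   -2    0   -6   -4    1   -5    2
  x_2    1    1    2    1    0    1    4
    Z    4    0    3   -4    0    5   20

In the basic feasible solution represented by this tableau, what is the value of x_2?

x_2 is basic (row 2); its value is the RHS of that row, 4.

4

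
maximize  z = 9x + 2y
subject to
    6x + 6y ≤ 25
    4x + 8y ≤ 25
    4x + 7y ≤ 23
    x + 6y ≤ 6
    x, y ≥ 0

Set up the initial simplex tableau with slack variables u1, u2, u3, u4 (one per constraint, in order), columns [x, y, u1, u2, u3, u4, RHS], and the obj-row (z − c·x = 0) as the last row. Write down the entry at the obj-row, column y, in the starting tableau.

The obj-row carries the negated objective coefficients: the y entry is -2.

-2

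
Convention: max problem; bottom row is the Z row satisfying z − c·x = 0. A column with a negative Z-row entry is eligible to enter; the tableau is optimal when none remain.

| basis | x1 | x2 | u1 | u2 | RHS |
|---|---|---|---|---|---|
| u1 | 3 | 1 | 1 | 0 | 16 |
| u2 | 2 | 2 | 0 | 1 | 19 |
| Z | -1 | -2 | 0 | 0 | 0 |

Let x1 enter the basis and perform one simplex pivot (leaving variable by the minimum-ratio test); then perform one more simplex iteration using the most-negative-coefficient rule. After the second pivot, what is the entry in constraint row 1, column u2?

-1/4

Ratio test on column x1 — row 1: 16/3 = 16/3; row 2: 19/2 = 19/2. Minimum is 16/3 at row 1 (u1 leaves); pivot element 3.
Divide row 1 by 3; eliminate column x1 from the other rows.
Second iteration: most negative Z-row entry is -5/3 in column x2, so x2 enters.
Ratio test on column x2 — row 1: (16/3)/(1/3) = 16; row 2: (25/3)/(4/3) = 25/4. Minimum is 25/4 at row 2 (u2 leaves); pivot element 4/3.
Divide row 2 by 4/3; eliminate column x2 from the other rows.
After both pivots, the entry at constraint row 1, column u2 is -1/4.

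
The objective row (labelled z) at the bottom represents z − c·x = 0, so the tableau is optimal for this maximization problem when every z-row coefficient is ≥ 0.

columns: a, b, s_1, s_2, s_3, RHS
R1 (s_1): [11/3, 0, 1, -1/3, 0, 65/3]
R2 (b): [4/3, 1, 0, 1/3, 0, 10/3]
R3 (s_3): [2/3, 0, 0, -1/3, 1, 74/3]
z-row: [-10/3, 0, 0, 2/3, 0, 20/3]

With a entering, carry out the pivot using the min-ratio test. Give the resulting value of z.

Ratio test on column a — row 1: (65/3)/(11/3) = 65/11; row 2: (10/3)/(4/3) = 5/2; row 3: (74/3)/(2/3) = 37. Minimum is 5/2 at row 2 (b leaves); pivot element 4/3.
Pivot on row 2; the z-row RHS becomes 20/3 − (-10/3)·(5/2) = 15.

15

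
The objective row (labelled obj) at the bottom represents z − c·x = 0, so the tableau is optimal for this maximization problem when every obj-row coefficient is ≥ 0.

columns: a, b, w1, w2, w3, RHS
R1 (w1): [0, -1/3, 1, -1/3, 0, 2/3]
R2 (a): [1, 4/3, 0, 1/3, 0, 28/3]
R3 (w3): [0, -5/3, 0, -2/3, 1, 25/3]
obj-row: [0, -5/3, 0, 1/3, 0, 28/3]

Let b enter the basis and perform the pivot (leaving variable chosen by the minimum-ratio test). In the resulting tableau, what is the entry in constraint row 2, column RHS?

Ratio test on column b — row 1: entry -1/3 ≤ 0; row 2: (28/3)/(4/3) = 7; row 3: entry -5/3 ≤ 0. Minimum is 7 at row 2 (a leaves); pivot element 4/3.
Divide row 2 by 4/3; eliminate column b from the other rows.
In the new row 2, the RHS entry is the old entry divided by the pivot: (28/3)/(4/3) = 7.

7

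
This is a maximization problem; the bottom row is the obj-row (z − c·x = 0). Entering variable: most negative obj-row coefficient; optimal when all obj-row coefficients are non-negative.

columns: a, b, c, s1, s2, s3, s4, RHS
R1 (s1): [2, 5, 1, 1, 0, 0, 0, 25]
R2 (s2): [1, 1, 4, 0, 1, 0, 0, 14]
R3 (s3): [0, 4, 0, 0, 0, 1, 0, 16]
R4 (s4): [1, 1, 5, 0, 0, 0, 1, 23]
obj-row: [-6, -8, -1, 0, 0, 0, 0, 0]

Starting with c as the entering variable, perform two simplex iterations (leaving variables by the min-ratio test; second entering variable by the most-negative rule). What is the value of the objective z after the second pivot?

69/2

Ratio test on column c — row 1: 25/1 = 25; row 2: 14/4 = 7/2; row 3: entry 0 ≤ 0; row 4: 23/5 = 23/5. Minimum is 7/2 at row 2 (s2 leaves); pivot element 4.
Pivot on row 2; the obj-row RHS becomes 0 − (-1)·(7/2) = 7/2.
Next entering variable (most negative obj-row entry -31/4): b.
Ratio test on column b — row 1: (43/2)/(19/4) = 86/19; row 2: (7/2)/(1/4) = 14; row 3: 16/4 = 4; row 4: entry -1/4 ≤ 0. Minimum is 4 at row 3 (s3 leaves); pivot element 4.
After the second pivot the obj-row RHS is 7/2 − (-31/4)·4 = 69/2.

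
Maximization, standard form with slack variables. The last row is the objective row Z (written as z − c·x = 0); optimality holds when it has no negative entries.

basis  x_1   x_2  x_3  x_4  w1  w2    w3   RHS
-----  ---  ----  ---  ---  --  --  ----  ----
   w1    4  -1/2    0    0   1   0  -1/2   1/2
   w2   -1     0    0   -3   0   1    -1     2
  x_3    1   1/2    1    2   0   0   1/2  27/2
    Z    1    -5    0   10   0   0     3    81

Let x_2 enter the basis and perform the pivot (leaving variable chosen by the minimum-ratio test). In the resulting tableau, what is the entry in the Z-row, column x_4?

Ratio test on column x_2 — row 1: entry -1/2 ≤ 0; row 2: entry 0 ≤ 0; row 3: (27/2)/(1/2) = 27. Minimum is 27 at row 3 (x_3 leaves); pivot element 1/2.
Divide row 3 by 1/2; eliminate column x_2 from the other rows.
Z-row update in column x_4: 10 − (-5)·4 = 30.

30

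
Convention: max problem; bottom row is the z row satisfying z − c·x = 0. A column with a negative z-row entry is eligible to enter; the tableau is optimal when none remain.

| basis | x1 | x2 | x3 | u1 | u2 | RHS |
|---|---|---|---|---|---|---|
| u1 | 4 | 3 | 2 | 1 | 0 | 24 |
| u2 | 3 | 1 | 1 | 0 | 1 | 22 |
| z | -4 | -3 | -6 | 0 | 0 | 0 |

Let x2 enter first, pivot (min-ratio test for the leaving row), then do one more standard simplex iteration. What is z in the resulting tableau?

Ratio test on column x2 — row 1: 24/3 = 8; row 2: 22/1 = 22. Minimum is 8 at row 1 (u1 leaves); pivot element 3.
Pivot on row 1; the z-row RHS becomes 0 − (-3)·8 = 24.
Next entering variable (most negative z-row entry -4): x3.
Ratio test on column x3 — row 1: 8/(2/3) = 12; row 2: 14/(1/3) = 42. Minimum is 12 at row 1 (x2 leaves); pivot element 2/3.
After the second pivot the z-row RHS is 24 − (-4)·12 = 72.

72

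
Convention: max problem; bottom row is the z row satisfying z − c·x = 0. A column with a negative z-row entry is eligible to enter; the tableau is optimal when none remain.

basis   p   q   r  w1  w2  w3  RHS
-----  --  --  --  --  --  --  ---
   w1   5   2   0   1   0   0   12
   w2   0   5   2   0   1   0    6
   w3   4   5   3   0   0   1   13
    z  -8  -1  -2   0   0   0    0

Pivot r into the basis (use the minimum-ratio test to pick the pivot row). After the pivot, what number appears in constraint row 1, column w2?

0

Ratio test on column r — row 1: entry 0 ≤ 0; row 2: 6/2 = 3; row 3: 13/3 = 13/3. Minimum is 3 at row 2 (w2 leaves); pivot element 2.
Divide row 2 by 2; eliminate column r from the other rows.
Row 1 update in column w2: 0 − 0·(1/2) = 0.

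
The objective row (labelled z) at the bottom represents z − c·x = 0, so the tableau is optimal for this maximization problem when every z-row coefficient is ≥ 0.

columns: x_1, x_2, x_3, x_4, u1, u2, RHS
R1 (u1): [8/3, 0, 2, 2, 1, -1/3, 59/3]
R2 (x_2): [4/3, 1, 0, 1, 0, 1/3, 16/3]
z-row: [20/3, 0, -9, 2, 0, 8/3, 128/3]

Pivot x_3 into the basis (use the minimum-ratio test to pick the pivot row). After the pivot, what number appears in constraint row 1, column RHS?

59/6

Ratio test on column x_3 — row 1: (59/3)/2 = 59/6; row 2: entry 0 ≤ 0. Minimum is 59/6 at row 1 (u1 leaves); pivot element 2.
Divide row 1 by 2; eliminate column x_3 from the other rows.
In the new row 1, the RHS entry is the old entry divided by the pivot: (59/3)/2 = 59/6.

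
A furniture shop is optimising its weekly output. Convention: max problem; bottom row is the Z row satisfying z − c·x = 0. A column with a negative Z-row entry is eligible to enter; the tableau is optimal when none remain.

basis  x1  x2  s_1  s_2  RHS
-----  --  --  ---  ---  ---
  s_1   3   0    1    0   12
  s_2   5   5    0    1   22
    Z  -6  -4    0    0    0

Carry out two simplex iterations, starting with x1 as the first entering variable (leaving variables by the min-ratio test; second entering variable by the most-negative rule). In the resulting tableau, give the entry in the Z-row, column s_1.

Ratio test on column x1 — row 1: 12/3 = 4; row 2: 22/5 = 22/5. Minimum is 4 at row 1 (s_1 leaves); pivot element 3.
Divide row 1 by 3; eliminate column x1 from the other rows.
Second iteration: most negative Z-row entry is -4 in column x2, so x2 enters.
Ratio test on column x2 — row 1: entry 0 ≤ 0; row 2: 2/5 = 2/5. Minimum is 2/5 at row 2 (s_2 leaves); pivot element 5.
Divide row 2 by 5; eliminate column x2 from the other rows.
After both pivots, the entry at the Z-row, column s_1 is 2/3.

2/3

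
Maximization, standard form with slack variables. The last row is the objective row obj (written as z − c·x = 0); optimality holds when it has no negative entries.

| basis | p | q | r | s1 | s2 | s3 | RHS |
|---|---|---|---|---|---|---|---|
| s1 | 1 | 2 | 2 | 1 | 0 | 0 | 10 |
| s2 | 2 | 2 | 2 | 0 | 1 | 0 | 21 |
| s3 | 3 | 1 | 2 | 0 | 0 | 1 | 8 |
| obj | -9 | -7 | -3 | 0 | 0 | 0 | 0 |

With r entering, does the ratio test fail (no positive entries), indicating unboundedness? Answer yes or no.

Column r has positive entries in row(s) 1, 2, 3, so the ratio test bounds it — not unbounded.

no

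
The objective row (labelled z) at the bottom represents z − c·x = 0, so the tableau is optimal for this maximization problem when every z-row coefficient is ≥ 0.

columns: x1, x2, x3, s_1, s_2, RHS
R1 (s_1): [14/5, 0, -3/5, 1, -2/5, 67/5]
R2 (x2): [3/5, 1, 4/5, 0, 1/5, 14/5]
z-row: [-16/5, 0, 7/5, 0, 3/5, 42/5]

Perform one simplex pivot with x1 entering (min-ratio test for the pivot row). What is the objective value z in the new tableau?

70/3

Ratio test on column x1 — row 1: (67/5)/(14/5) = 67/14; row 2: (14/5)/(3/5) = 14/3. Minimum is 14/3 at row 2 (x2 leaves); pivot element 3/5.
Pivot on row 2; the z-row RHS becomes 42/5 − (-16/5)·(14/3) = 70/3.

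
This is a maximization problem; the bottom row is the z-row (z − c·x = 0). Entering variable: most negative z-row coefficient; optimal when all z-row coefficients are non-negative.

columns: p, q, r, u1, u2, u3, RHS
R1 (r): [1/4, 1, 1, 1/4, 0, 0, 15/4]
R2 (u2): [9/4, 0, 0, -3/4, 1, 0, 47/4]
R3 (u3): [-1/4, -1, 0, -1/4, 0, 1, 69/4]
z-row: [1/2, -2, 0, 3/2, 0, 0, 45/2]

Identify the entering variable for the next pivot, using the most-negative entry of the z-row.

q

Negative z-row entries: q: -2.
The most negative is -2 in column q, so q enters.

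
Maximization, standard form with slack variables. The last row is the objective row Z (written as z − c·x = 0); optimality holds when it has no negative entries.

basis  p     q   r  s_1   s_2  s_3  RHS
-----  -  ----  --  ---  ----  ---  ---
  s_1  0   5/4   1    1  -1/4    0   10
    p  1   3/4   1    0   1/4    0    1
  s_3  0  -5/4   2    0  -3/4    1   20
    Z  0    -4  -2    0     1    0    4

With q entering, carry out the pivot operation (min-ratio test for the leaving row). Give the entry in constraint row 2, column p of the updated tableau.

4/3

Ratio test on column q — row 1: 10/(5/4) = 8; row 2: 1/(3/4) = 4/3; row 3: entry -5/4 ≤ 0. Minimum is 4/3 at row 2 (p leaves); pivot element 3/4.
Divide row 2 by 3/4; eliminate column q from the other rows.
In the new row 2, the p entry is the old entry divided by the pivot: 1/(3/4) = 4/3.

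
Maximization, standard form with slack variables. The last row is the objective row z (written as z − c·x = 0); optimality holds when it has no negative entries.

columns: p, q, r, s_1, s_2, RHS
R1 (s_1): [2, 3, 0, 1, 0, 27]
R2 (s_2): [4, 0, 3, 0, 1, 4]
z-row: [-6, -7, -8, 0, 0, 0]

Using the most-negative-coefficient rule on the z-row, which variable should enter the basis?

Negative z-row entries: p: -6, q: -7, r: -8.
The most negative is -8 in column r, so r enters.

r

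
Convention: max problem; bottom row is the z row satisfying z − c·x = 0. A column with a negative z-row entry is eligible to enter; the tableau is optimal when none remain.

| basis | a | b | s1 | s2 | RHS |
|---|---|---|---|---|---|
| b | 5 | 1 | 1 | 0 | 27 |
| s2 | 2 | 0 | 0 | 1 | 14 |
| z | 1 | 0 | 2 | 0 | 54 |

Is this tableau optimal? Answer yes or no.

Every z-row coefficient is ≥ 0, so the tableau is optimal.

yes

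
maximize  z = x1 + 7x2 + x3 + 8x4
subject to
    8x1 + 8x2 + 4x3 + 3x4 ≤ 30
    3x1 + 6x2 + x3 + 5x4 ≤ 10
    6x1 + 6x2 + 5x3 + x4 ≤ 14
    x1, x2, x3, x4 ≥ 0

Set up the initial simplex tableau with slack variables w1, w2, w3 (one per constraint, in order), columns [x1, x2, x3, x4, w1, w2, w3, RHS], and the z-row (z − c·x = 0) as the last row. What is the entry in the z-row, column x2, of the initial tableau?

-7

The z-row carries the negated objective coefficients: the x2 entry is -7.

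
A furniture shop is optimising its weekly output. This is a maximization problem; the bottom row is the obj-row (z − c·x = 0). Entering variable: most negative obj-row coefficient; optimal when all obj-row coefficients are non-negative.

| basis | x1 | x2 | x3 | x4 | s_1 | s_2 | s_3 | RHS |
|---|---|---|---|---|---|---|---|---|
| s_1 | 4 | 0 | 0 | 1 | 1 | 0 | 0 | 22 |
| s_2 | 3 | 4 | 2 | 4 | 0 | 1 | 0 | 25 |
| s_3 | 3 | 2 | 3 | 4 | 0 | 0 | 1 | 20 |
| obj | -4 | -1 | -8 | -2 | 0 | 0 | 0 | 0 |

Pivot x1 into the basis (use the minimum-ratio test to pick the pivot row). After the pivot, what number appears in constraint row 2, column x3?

2

Ratio test on column x1 — row 1: 22/4 = 11/2; row 2: 25/3 = 25/3; row 3: 20/3 = 20/3. Minimum is 11/2 at row 1 (s_1 leaves); pivot element 4.
Divide row 1 by 4; eliminate column x1 from the other rows.
Row 2 update in column x3: 2 − 3·0 = 2.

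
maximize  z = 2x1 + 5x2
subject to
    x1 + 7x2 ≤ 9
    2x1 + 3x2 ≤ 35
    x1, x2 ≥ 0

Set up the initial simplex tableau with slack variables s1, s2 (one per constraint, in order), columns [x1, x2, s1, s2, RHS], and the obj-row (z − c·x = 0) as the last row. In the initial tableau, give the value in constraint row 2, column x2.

3

Constraint 2 has coefficient 3 on x2.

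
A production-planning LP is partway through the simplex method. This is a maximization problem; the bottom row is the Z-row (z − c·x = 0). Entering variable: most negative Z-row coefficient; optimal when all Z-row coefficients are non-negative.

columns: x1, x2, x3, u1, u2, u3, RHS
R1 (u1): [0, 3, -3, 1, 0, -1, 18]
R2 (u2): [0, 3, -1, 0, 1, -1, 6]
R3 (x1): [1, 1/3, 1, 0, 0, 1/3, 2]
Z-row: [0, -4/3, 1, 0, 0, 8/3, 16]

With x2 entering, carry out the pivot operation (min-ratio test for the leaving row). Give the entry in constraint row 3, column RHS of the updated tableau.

Ratio test on column x2 — row 1: 18/3 = 6; row 2: 6/3 = 2; row 3: 2/(1/3) = 6. Minimum is 2 at row 2 (u2 leaves); pivot element 3.
Divide row 2 by 3; eliminate column x2 from the other rows.
Row 3 update in column RHS: 2 − (1/3)·2 = 4/3.

4/3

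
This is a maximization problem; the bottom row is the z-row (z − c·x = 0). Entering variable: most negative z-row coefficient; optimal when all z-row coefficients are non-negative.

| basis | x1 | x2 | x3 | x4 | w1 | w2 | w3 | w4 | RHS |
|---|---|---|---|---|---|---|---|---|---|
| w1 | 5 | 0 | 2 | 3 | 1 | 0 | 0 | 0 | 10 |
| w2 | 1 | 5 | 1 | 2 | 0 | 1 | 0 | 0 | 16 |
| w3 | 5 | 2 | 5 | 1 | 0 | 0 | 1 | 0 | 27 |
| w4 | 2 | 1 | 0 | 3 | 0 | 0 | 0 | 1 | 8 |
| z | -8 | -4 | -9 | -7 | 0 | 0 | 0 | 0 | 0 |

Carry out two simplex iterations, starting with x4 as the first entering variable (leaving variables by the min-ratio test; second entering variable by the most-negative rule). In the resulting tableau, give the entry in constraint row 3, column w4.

13/6

Ratio test on column x4 — row 1: 10/3 = 10/3; row 2: 16/2 = 8; row 3: 27/1 = 27; row 4: 8/3 = 8/3. Minimum is 8/3 at row 4 (w4 leaves); pivot element 3.
Divide row 4 by 3; eliminate column x4 from the other rows.
Second iteration: most negative z-row entry is -9 in column x3, so x3 enters.
Ratio test on column x3 — row 1: 2/2 = 1; row 2: (32/3)/1 = 32/3; row 3: (73/3)/5 = 73/15; row 4: entry 0 ≤ 0. Minimum is 1 at row 1 (w1 leaves); pivot element 2.
Divide row 1 by 2; eliminate column x3 from the other rows.
After both pivots, the entry at constraint row 3, column w4 is 13/6.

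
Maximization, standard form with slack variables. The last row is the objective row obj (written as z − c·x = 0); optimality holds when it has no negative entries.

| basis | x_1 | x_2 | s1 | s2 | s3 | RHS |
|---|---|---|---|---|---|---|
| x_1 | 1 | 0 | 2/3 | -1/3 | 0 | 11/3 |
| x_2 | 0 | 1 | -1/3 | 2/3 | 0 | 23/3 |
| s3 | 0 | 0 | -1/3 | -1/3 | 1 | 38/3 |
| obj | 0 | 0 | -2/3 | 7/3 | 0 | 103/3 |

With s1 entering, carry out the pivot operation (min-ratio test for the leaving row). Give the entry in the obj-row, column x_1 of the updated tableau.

1

Ratio test on column s1 — row 1: (11/3)/(2/3) = 11/2; row 2: entry -1/3 ≤ 0; row 3: entry -1/3 ≤ 0. Minimum is 11/2 at row 1 (x_1 leaves); pivot element 2/3.
Divide row 1 by 2/3; eliminate column s1 from the other rows.
obj-row update in column x_1: 0 − (-2/3)·(3/2) = 1.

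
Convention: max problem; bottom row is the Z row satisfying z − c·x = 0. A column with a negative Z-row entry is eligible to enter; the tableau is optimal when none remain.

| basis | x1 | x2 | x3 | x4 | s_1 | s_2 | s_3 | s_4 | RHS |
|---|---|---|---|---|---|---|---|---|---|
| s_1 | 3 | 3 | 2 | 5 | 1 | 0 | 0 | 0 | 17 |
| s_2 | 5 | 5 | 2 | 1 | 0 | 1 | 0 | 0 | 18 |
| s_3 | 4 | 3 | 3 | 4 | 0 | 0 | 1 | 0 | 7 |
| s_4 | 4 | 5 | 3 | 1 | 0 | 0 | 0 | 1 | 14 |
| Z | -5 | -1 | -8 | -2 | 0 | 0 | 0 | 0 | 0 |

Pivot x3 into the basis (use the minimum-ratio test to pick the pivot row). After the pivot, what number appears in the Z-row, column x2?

7

Ratio test on column x3 — row 1: 17/2 = 17/2; row 2: 18/2 = 9; row 3: 7/3 = 7/3; row 4: 14/3 = 14/3. Minimum is 7/3 at row 3 (s_3 leaves); pivot element 3.
Divide row 3 by 3; eliminate column x3 from the other rows.
Z-row update in column x2: -1 − (-8)·1 = 7.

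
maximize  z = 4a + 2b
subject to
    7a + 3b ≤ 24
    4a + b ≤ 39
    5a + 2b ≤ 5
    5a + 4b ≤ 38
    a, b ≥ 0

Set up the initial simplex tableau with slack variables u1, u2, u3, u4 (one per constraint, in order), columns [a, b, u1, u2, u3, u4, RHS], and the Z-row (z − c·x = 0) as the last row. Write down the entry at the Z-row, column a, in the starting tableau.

-4

The Z-row carries the negated objective coefficients: the a entry is -4.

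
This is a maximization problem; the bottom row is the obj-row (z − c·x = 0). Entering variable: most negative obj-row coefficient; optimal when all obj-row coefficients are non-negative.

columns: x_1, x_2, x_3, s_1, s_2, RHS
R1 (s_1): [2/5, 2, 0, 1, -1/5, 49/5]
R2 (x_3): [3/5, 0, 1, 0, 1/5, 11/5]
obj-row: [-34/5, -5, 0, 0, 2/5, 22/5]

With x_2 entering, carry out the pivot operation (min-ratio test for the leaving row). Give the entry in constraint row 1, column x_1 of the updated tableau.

1/5

Ratio test on column x_2 — row 1: (49/5)/2 = 49/10; row 2: entry 0 ≤ 0. Minimum is 49/10 at row 1 (s_1 leaves); pivot element 2.
Divide row 1 by 2; eliminate column x_2 from the other rows.
In the new row 1, the x_1 entry is the old entry divided by the pivot: (2/5)/2 = 1/5.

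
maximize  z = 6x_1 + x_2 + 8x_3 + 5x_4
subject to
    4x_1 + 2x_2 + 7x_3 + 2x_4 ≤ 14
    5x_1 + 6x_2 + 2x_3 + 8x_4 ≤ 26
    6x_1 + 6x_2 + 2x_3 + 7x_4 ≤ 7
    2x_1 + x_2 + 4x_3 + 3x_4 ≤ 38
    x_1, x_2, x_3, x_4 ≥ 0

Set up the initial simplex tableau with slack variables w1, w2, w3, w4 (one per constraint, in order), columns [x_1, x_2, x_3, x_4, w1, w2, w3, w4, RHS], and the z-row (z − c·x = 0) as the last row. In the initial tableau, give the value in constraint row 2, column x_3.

Constraint 2 has coefficient 2 on x_3.

2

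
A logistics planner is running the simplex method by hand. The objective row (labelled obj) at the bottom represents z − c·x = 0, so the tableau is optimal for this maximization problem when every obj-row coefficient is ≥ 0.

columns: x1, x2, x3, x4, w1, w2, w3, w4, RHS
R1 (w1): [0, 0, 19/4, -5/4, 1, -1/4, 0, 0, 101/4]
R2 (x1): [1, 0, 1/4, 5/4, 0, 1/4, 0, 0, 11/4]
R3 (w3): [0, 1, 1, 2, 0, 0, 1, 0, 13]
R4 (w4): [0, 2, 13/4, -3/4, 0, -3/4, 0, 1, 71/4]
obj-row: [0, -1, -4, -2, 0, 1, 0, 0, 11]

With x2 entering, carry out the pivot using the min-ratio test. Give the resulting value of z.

Ratio test on column x2 — row 1: entry 0 ≤ 0; row 2: entry 0 ≤ 0; row 3: 13/1 = 13; row 4: (71/4)/2 = 71/8. Minimum is 71/8 at row 4 (w4 leaves); pivot element 2.
Pivot on row 4; the obj-row RHS becomes 11 − (-1)·(71/8) = 159/8.

159/8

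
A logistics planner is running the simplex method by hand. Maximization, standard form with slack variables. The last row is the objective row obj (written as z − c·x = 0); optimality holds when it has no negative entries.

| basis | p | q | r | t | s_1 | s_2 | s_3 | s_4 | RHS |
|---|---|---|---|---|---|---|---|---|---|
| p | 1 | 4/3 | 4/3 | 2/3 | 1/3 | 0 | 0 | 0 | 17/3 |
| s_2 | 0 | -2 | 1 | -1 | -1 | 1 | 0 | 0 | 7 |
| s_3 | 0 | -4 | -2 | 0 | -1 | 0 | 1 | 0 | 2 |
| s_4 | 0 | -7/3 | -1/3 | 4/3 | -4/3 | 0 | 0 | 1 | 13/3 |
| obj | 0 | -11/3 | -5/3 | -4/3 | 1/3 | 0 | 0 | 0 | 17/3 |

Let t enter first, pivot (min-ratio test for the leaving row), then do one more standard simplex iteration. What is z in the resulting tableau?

92/5

Ratio test on column t — row 1: (17/3)/(2/3) = 17/2; row 2: entry -1 ≤ 0; row 3: entry 0 ≤ 0; row 4: (13/3)/(4/3) = 13/4. Minimum is 13/4 at row 4 (s_4 leaves); pivot element 4/3.
Pivot on row 4; the obj-row RHS becomes 17/3 − (-4/3)·(13/4) = 10.
Next entering variable (most negative obj-row entry -6): q.
Ratio test on column q — row 1: (7/2)/(5/2) = 7/5; row 2: entry -15/4 ≤ 0; row 3: entry -4 ≤ 0; row 4: entry -7/4 ≤ 0. Minimum is 7/5 at row 1 (p leaves); pivot element 5/2.
After the second pivot the obj-row RHS is 10 − (-6)·(7/5) = 92/5.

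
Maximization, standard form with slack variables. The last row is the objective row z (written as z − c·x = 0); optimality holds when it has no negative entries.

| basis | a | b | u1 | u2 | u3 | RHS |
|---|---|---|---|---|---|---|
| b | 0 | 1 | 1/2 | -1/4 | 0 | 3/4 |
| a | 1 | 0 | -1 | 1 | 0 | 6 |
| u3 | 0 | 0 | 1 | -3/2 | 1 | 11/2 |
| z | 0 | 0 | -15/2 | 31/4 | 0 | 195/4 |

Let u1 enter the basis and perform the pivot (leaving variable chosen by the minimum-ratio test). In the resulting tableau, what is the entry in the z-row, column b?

Ratio test on column u1 — row 1: (3/4)/(1/2) = 3/2; row 2: entry -1 ≤ 0; row 3: (11/2)/1 = 11/2. Minimum is 3/2 at row 1 (b leaves); pivot element 1/2.
Divide row 1 by 1/2; eliminate column u1 from the other rows.
z-row update in column b: 0 − (-15/2)·2 = 15.

15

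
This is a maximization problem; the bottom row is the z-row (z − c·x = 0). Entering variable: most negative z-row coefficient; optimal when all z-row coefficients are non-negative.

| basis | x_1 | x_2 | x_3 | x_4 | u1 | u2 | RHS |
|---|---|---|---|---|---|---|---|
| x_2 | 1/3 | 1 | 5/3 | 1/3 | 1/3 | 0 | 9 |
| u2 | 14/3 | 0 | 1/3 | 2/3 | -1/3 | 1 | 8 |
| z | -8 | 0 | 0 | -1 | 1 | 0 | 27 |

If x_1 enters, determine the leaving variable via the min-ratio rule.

Column x_1 entries and ratios — x_2: 9/(1/3) = 27; u2: 8/(14/3) = 12/7.
Smallest ratio is 12/7 in the row of u2, so u2 leaves.

u2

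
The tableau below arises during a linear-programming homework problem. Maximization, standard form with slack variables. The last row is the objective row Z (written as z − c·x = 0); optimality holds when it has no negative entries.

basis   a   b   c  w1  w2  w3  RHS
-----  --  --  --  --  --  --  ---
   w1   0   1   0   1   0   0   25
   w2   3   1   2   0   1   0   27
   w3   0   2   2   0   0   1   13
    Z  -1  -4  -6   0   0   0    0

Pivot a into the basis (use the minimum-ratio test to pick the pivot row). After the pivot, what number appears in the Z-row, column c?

Ratio test on column a — row 1: entry 0 ≤ 0; row 2: 27/3 = 9; row 3: entry 0 ≤ 0. Minimum is 9 at row 2 (w2 leaves); pivot element 3.
Divide row 2 by 3; eliminate column a from the other rows.
Z-row update in column c: -6 − (-1)·(2/3) = -16/3.

-16/3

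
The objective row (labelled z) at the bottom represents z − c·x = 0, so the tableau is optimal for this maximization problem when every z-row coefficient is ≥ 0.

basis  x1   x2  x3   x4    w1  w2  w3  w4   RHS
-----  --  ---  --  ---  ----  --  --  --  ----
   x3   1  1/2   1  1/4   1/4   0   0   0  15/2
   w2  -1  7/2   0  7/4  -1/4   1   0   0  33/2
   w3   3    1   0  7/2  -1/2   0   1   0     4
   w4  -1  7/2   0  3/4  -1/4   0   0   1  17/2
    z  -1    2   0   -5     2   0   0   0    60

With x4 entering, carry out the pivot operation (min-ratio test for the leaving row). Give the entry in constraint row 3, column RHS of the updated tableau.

Ratio test on column x4 — row 1: (15/2)/(1/4) = 30; row 2: (33/2)/(7/4) = 66/7; row 3: 4/(7/2) = 8/7; row 4: (17/2)/(3/4) = 34/3. Minimum is 8/7 at row 3 (w3 leaves); pivot element 7/2.
Divide row 3 by 7/2; eliminate column x4 from the other rows.
In the new row 3, the RHS entry is the old entry divided by the pivot: 4/(7/2) = 8/7.

8/7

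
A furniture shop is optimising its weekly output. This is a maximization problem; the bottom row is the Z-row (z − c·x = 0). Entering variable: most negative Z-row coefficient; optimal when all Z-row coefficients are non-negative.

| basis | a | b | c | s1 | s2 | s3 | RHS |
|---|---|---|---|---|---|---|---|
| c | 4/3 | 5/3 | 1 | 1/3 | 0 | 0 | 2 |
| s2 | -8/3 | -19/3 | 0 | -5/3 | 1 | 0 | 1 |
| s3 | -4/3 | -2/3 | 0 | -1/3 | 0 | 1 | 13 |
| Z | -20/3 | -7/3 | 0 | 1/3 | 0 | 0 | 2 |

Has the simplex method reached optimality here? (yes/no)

no

The Z-row has a negative entry -20/3 in column a, so it is not optimal.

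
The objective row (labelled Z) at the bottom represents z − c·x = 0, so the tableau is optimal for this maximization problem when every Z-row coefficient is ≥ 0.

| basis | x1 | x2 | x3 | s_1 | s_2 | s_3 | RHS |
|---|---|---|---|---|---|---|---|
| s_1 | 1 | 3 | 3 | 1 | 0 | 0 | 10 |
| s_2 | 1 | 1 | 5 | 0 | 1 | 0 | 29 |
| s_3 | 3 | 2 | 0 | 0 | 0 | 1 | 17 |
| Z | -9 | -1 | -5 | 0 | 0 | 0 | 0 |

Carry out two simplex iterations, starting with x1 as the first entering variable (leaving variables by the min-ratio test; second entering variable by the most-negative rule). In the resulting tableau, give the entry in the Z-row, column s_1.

5/3

Ratio test on column x1 — row 1: 10/1 = 10; row 2: 29/1 = 29; row 3: 17/3 = 17/3. Minimum is 17/3 at row 3 (s_3 leaves); pivot element 3.
Divide row 3 by 3; eliminate column x1 from the other rows.
Second iteration: most negative Z-row entry is -5 in column x3, so x3 enters.
Ratio test on column x3 — row 1: (13/3)/3 = 13/9; row 2: (70/3)/5 = 14/3; row 3: entry 0 ≤ 0. Minimum is 13/9 at row 1 (s_1 leaves); pivot element 3.
Divide row 1 by 3; eliminate column x3 from the other rows.
After both pivots, the entry at the Z-row, column s_1 is 5/3.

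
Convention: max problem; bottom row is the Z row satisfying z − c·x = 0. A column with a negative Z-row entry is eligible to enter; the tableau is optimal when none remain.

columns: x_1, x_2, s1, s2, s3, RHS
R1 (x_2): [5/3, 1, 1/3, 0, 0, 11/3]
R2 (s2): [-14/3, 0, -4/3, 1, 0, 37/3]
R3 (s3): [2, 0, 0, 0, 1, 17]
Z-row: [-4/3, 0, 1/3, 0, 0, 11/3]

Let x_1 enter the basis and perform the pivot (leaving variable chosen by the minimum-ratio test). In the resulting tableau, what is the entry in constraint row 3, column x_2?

Ratio test on column x_1 — row 1: (11/3)/(5/3) = 11/5; row 2: entry -14/3 ≤ 0; row 3: 17/2 = 17/2. Minimum is 11/5 at row 1 (x_2 leaves); pivot element 5/3.
Divide row 1 by 5/3; eliminate column x_1 from the other rows.
Row 3 update in column x_2: 0 − 2·(3/5) = -6/5.

-6/5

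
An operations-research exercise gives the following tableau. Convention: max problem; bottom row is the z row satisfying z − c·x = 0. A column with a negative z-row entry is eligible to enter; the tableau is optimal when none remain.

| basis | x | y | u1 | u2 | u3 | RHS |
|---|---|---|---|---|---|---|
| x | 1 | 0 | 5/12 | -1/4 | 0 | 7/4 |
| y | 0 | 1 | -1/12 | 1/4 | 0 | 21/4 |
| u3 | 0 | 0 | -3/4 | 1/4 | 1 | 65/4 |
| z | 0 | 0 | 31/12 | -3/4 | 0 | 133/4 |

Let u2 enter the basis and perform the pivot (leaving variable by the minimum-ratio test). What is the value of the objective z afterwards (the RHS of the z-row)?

49

Ratio test on column u2 — row 1: entry -1/4 ≤ 0; row 2: (21/4)/(1/4) = 21; row 3: (65/4)/(1/4) = 65. Minimum is 21 at row 2 (y leaves); pivot element 1/4.
Pivot on row 2; the z-row RHS becomes 133/4 − (-3/4)·21 = 49.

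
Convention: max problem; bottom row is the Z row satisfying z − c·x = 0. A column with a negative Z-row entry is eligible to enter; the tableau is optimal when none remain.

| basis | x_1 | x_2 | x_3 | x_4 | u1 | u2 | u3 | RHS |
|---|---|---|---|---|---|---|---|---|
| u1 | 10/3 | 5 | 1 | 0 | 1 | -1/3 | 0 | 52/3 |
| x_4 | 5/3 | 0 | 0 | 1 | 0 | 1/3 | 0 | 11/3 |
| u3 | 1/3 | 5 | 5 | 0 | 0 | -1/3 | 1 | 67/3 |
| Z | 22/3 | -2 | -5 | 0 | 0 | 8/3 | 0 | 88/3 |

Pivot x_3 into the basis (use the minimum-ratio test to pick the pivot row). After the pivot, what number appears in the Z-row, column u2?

7/3

Ratio test on column x_3 — row 1: (52/3)/1 = 52/3; row 2: entry 0 ≤ 0; row 3: (67/3)/5 = 67/15. Minimum is 67/15 at row 3 (u3 leaves); pivot element 5.
Divide row 3 by 5; eliminate column x_3 from the other rows.
Z-row update in column u2: 8/3 − (-5)·(-1/15) = 7/3.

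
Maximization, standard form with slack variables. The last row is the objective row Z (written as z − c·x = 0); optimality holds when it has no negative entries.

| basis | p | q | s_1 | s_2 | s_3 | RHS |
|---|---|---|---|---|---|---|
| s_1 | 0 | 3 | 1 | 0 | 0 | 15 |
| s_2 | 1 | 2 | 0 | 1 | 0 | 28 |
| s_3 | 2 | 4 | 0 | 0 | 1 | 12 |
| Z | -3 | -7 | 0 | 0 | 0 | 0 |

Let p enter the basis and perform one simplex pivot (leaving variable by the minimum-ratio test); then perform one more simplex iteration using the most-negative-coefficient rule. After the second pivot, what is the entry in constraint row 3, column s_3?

1/4

Ratio test on column p — row 1: entry 0 ≤ 0; row 2: 28/1 = 28; row 3: 12/2 = 6. Minimum is 6 at row 3 (s_3 leaves); pivot element 2.
Divide row 3 by 2; eliminate column p from the other rows.
Second iteration: most negative Z-row entry is -1 in column q, so q enters.
Ratio test on column q — row 1: 15/3 = 5; row 2: entry 0 ≤ 0; row 3: 6/2 = 3. Minimum is 3 at row 3 (p leaves); pivot element 2.
Divide row 3 by 2; eliminate column q from the other rows.
After both pivots, the entry at constraint row 3, column s_3 is 1/4.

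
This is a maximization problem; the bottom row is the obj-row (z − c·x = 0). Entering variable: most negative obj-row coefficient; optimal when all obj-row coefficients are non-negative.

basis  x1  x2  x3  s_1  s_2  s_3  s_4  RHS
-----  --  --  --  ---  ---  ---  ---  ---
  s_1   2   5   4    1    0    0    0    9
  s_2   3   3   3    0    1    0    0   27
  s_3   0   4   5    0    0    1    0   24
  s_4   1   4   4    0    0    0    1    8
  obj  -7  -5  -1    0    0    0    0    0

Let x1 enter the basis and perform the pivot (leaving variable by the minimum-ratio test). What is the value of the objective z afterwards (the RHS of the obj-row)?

Ratio test on column x1 — row 1: 9/2 = 9/2; row 2: 27/3 = 9; row 3: entry 0 ≤ 0; row 4: 8/1 = 8. Minimum is 9/2 at row 1 (s_1 leaves); pivot element 2.
Pivot on row 1; the obj-row RHS becomes 0 − (-7)·(9/2) = 63/2.

63/2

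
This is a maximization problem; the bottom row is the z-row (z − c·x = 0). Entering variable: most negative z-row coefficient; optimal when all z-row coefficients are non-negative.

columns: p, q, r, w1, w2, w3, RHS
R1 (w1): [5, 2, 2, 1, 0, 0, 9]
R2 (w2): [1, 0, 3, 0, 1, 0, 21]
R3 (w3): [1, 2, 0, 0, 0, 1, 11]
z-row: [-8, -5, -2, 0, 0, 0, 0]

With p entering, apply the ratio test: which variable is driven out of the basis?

w1

Column p entries and ratios — w1: 9/5 = 9/5; w2: 21/1 = 21; w3: 11/1 = 11.
Smallest ratio is 9/5 in the row of w1, so w1 leaves.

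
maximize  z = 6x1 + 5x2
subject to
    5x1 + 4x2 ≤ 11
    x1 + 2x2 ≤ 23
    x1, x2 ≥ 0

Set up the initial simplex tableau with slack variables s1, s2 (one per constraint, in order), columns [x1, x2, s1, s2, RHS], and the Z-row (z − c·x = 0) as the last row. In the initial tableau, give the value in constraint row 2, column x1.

Constraint 2 has coefficient 1 on x1.

1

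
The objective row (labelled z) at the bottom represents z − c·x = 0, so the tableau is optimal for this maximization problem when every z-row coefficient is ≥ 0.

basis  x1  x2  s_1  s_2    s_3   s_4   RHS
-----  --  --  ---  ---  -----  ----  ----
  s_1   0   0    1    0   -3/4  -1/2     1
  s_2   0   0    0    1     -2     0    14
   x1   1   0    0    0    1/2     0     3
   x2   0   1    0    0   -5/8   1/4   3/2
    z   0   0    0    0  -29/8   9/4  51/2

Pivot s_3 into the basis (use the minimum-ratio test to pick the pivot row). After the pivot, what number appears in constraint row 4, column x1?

Ratio test on column s_3 — row 1: entry -3/4 ≤ 0; row 2: entry -2 ≤ 0; row 3: 3/(1/2) = 6; row 4: entry -5/8 ≤ 0. Minimum is 6 at row 3 (x1 leaves); pivot element 1/2.
Divide row 3 by 1/2; eliminate column s_3 from the other rows.
Row 4 update in column x1: 0 − (-5/8)·2 = 5/4.

5/4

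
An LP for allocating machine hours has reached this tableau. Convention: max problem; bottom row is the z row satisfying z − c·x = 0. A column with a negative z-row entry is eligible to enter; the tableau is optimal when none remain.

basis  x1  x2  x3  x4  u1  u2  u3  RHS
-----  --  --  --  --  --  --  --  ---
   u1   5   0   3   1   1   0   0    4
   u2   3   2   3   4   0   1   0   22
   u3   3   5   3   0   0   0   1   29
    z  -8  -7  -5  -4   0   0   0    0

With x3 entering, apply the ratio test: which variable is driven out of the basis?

u1

Column x3 entries and ratios — u1: 4/3 = 4/3; u2: 22/3 = 22/3; u3: 29/3 = 29/3.
Smallest ratio is 4/3 in the row of u1, so u1 leaves.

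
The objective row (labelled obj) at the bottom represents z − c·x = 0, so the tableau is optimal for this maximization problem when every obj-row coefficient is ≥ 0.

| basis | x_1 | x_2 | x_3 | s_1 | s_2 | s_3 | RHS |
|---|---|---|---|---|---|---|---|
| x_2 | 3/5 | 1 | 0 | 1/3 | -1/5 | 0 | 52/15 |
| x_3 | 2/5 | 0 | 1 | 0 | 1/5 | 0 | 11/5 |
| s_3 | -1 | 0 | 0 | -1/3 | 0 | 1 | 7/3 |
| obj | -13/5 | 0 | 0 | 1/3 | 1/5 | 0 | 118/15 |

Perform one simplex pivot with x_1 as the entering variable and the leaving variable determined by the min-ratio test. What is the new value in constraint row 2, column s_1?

Ratio test on column x_1 — row 1: (52/15)/(3/5) = 52/9; row 2: (11/5)/(2/5) = 11/2; row 3: entry -1 ≤ 0. Minimum is 11/2 at row 2 (x_3 leaves); pivot element 2/5.
Divide row 2 by 2/5; eliminate column x_1 from the other rows.
In the new row 2, the s_1 entry is the old entry divided by the pivot: 0/(2/5) = 0.

0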